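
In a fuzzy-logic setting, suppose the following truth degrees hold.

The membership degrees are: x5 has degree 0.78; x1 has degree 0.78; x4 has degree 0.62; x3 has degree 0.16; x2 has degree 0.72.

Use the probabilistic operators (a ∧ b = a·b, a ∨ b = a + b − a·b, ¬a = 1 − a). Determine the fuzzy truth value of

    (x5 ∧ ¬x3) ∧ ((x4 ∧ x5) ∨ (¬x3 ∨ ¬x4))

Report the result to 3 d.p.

¬x3 = 1 − 0.1600 = 0.8400
x5 ∧ ¬x3 = a·b on (0.7800, 0.8400) = 0.6552
x4 ∧ x5 = a·b on (0.6200, 0.7800) = 0.4836
¬x3 = 1 − 0.1600 = 0.8400
¬x4 = 1 − 0.6200 = 0.3800
¬x3 ∨ ¬x4 = a + b − a·b on (0.8400, 0.3800) = 0.9008
(x4 ∧ x5) ∨ (¬x3 ∨ ¬x4) = a + b − a·b on (0.4836, 0.9008) = 0.9488
(x5 ∧ ¬x3) ∧ ((x4 ∧ x5) ∨ (¬x3 ∨ ¬x4)) = a·b on (0.6552, 0.9488) = 0.6216

0.622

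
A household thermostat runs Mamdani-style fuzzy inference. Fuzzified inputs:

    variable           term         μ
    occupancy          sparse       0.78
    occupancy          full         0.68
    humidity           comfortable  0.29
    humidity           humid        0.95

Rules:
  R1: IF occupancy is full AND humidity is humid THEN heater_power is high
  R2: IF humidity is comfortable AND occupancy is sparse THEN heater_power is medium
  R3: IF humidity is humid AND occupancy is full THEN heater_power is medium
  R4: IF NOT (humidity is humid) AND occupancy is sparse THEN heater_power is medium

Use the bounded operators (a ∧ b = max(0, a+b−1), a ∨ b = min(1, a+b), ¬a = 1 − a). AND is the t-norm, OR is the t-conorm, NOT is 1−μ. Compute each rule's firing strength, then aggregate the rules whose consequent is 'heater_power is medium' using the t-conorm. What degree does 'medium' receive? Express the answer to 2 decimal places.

R1: full=0.68, humid=0.95; AND[max(0, a+b−1)] → w = 0.63
R2: comfortable=0.29, sparse=0.78; AND[max(0, a+b−1)] → w = 0.07
R3: humid=0.95, full=0.68; AND[max(0, a+b−1)] → w = 0.63
R4: ¬humid=1−0.95=0.05, sparse=0.78; AND[max(0, a+b−1)] → w = 0.00
Rules with consequent 'medium': {R2, R3, R4} → strengths 0.07, 0.63, 0.00
Aggregate via t-conorm [min(1, a+b)]: 0.70

0.70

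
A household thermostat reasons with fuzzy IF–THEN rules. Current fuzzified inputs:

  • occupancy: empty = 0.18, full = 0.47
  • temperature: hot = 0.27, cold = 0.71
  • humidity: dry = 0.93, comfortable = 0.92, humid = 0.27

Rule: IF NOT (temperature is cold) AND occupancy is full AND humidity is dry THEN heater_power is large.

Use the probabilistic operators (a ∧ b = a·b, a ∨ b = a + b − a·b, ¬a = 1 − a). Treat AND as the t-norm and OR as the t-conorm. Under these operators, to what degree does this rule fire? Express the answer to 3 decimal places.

0.127

firing strength: ¬cold=1−0.71=0.29, full=0.47, dry=0.93; AND[a·b] → w = 0.1268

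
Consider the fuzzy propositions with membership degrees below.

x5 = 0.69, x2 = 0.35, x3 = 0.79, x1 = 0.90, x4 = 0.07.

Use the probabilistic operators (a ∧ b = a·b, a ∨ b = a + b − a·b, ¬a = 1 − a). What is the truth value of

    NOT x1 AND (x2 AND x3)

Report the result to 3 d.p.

NOT x1 = 1 − 0.9000 = 0.1000
x2 AND x3 = a·b on (0.3500, 0.7900) = 0.2765
NOT x1 AND (x2 AND x3) = a·b on (0.1000, 0.2765) = 0.0276

0.028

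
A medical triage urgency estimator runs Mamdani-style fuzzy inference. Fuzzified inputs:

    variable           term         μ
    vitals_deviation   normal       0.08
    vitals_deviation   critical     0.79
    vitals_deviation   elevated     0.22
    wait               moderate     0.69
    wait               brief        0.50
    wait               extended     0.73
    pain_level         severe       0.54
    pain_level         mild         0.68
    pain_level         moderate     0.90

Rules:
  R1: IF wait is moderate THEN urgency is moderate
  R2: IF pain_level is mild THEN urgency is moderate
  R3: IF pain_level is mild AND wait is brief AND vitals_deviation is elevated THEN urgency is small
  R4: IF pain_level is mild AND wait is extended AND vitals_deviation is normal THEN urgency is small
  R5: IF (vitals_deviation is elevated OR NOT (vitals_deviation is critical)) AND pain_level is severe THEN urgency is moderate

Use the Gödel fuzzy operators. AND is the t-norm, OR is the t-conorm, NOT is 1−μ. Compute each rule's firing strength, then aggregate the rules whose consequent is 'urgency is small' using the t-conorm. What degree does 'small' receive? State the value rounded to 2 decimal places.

R1: moderate=0.69 → w = 0.69
R2: mild=0.68 → w = 0.68
R3: mild=0.68, brief=0.50, elevated=0.22; AND[min(a, b)] → w = 0.22
R4: mild=0.68, extended=0.73, normal=0.08; AND[min(a, b)] → w = 0.08
R5: (elevated=0.22 OR ¬critical=1−0.79=0.21) = 0.22; AND[min(a, b)] with severe=0.54 → w = 0.22
Rules with consequent 'small': {R3, R4} → strengths 0.22, 0.08
Aggregate via t-conorm [max(a, b)]: 0.22

0.22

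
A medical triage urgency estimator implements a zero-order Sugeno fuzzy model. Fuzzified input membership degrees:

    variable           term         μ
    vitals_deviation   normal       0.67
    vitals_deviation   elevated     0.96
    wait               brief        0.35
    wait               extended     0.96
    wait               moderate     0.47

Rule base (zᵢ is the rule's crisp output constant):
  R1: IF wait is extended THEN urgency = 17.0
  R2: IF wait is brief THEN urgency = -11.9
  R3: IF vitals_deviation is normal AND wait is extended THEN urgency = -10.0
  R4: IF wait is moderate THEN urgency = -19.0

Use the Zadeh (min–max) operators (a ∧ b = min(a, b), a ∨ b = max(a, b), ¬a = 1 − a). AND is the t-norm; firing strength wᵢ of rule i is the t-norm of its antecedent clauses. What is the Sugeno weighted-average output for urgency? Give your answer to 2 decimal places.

R1 (z=17.0): extended=0.96 → w = 0.96
R2 (z=-11.9): brief=0.35 → w = 0.35
R3 (z=-10.0): normal=0.67, extended=0.96; AND[min(a, b)] → w = 0.67
R4 (z=-19.0): moderate=0.47 → w = 0.47
Weighted average = (0.96·17.0 + 0.35·-11.9 + 0.67·-10.0 + 0.47·-19.0) / (0.96 + 0.35 + 0.67 + 0.47)
  = -3.4750 / 2.4500 = -1.42

-1.42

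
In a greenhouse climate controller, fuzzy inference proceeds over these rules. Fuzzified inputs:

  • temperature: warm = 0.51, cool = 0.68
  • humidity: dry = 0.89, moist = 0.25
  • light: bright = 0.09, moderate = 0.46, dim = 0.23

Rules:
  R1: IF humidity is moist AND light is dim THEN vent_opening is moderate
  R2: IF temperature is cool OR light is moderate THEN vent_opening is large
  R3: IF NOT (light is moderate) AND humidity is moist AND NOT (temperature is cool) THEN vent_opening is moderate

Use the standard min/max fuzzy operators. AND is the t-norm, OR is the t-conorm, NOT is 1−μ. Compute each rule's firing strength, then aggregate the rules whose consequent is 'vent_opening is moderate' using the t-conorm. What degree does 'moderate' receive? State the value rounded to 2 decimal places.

0.25

R1: moist=0.25, dim=0.23; AND[min(a, b)] → w = 0.23
R2: cool=0.68, moderate=0.46; OR[max(a, b)] → w = 0.68
R3: ¬moderate=1−0.46=0.54, moist=0.25, ¬cool=1−0.68=0.32; AND[min(a, b)] → w = 0.25
Rules with consequent 'moderate': {R1, R3} → strengths 0.23, 0.25
Aggregate via t-conorm [max(a, b)]: 0.25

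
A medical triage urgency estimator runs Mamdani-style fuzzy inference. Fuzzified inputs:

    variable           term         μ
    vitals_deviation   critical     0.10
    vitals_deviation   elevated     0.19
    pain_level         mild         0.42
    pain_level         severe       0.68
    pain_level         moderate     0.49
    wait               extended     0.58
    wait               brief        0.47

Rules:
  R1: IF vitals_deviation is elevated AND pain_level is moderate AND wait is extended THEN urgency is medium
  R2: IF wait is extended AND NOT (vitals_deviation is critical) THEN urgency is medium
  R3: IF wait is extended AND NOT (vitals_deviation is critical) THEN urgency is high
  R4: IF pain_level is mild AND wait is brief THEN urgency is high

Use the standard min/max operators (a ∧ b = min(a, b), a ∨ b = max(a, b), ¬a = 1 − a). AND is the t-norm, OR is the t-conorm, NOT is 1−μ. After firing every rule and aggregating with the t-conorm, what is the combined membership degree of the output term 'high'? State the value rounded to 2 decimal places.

R1: elevated=0.19, moderate=0.49, extended=0.58; AND[min(a, b)] → w = 0.19
R2: extended=0.58, ¬critical=1−0.10=0.90; AND[min(a, b)] → w = 0.58
R3: extended=0.58, ¬critical=1−0.10=0.90; AND[min(a, b)] → w = 0.58
R4: mild=0.42, brief=0.47; AND[min(a, b)] → w = 0.42
Rules with consequent 'high': {R3, R4} → strengths 0.58, 0.42
Aggregate via t-conorm [max(a, b)]: 0.58

0.58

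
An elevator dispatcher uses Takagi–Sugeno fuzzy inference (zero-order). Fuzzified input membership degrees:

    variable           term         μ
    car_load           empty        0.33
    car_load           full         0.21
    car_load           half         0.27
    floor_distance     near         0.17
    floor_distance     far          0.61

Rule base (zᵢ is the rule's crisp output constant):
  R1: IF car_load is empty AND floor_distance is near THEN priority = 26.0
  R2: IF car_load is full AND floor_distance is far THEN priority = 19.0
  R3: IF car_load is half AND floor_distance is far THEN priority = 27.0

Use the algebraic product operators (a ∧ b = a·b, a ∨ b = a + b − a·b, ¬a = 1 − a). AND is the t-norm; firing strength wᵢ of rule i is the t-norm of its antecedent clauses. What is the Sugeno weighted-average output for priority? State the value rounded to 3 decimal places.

23.902

R1 (z=26.0): empty=0.33, near=0.17; AND[a·b] → w = 0.0561
R2 (z=19.0): full=0.21, far=0.61; AND[a·b] → w = 0.1281
R3 (z=27.0): half=0.27, far=0.61; AND[a·b] → w = 0.1647
Weighted average = (0.0561·26.0 + 0.1281·19.0 + 0.1647·27.0) / (0.0561 + 0.1281 + 0.1647)
  = 8.3394 / 0.3489 = 23.902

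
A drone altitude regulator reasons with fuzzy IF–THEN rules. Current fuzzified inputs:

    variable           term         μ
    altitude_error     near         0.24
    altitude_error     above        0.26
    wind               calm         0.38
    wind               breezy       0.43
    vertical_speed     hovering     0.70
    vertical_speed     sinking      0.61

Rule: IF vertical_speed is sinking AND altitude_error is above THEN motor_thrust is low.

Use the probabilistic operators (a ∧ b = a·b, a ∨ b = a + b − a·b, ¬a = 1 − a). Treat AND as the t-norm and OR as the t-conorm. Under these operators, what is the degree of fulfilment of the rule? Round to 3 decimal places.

firing strength: sinking=0.61, above=0.26; AND[a·b] → w = 0.1586

0.159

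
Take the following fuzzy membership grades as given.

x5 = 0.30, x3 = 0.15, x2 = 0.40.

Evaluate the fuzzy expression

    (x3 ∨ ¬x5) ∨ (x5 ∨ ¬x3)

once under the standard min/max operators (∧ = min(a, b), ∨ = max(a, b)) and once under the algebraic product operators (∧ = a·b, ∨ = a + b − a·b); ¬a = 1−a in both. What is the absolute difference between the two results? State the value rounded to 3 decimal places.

Under standard min/max:
  ¬x5 = 1 − 0.30 = 0.70
  x3 ∨ ¬x5 = max(a, b) on (0.15, 0.70) = 0.70
  ¬x3 = 1 − 0.15 = 0.85
  x5 ∨ ¬x3 = max(a, b) on (0.30, 0.85) = 0.85
  (x3 ∨ ¬x5) ∨ (x5 ∨ ¬x3) = max(a, b) on (0.70, 0.85) = 0.85
  → value = 0.8500
Under algebraic product:
  ¬x5 = 1 − 0.3000 = 0.7000
  x3 ∨ ¬x5 = a + b − a·b on (0.1500, 0.7000) = 0.7450
  ¬x3 = 1 − 0.1500 = 0.8500
  x5 ∨ ¬x3 = a + b − a·b on (0.3000, 0.8500) = 0.8950
  (x3 ∨ ¬x5) ∨ (x5 ∨ ¬x3) = a + b − a·b on (0.7450, 0.8950) = 0.9732
  → value = 0.9732
|0.8500 − 0.9732| = 0.123

0.123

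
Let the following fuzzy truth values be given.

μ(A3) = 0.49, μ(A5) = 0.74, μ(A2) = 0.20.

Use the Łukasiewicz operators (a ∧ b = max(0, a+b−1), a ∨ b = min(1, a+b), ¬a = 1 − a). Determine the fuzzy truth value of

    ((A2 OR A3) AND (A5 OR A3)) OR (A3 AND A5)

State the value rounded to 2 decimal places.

0.92

A2 OR A3 = min(1, a+b) on (0.20, 0.49) = 0.69
A5 OR A3 = min(1, a+b) on (0.74, 0.49) = 1.00
(A2 OR A3) AND (A5 OR A3) = max(0, a+b−1) on (0.69, 1.00) = 0.69
A3 AND A5 = max(0, a+b−1) on (0.49, 0.74) = 0.23
((A2 OR A3) AND (A5 OR A3)) OR (A3 AND A5) = min(1, a+b) on (0.69, 0.23) = 0.92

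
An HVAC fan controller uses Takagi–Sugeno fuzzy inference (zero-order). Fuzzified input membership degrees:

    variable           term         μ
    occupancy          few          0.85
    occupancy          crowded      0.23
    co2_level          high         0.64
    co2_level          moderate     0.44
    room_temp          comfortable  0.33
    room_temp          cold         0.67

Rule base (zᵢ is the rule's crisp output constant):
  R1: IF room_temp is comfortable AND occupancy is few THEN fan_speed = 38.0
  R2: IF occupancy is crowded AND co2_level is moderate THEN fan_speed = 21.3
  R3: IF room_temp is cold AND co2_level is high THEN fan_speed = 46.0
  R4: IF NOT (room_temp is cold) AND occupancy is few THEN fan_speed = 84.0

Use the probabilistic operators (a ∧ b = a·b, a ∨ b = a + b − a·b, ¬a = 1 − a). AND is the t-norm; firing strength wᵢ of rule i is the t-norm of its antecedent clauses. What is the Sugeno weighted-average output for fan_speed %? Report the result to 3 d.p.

51.422

R1 (z=38.0): comfortable=0.33, few=0.85; AND[a·b] → w = 0.2805
R2 (z=21.3): crowded=0.23, moderate=0.44; AND[a·b] → w = 0.1012
R3 (z=46.0): cold=0.67, high=0.64; AND[a·b] → w = 0.4288
R4 (z=84.0): ¬cold=1−0.67=0.33, few=0.85; AND[a·b] → w = 0.2805
Weighted average = (0.2805·38.0 + 0.1012·21.3 + 0.4288·46.0 + 0.2805·84.0) / (0.2805 + 0.1012 + 0.4288 + 0.2805)
  = 56.1014 / 1.0910 = 51.422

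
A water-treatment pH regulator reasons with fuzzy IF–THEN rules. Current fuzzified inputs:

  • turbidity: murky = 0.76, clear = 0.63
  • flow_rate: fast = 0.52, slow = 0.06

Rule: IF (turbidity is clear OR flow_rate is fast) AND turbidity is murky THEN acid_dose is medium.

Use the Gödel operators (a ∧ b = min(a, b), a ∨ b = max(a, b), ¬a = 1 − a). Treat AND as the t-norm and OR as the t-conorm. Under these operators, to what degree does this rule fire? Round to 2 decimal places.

0.63

firing strength: (clear=0.63 OR fast=0.52) = 0.63; AND[min(a, b)] with murky=0.76 → w = 0.63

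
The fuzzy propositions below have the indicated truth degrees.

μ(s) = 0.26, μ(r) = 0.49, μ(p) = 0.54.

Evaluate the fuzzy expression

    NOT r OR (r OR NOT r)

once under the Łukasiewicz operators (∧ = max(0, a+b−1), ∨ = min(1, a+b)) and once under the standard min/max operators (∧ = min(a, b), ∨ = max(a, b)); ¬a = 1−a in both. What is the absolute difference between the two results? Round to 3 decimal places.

0.490

Under Łukasiewicz:
  NOT r = 1 − 0.49 = 0.51
  NOT r = 1 − 0.49 = 0.51
  r OR NOT r = min(1, a+b) on (0.49, 0.51) = 1.00
  NOT r OR (r OR NOT r) = min(1, a+b) on (0.51, 1.00) = 1.00
  → value = 1.0000
Under standard min/max:
  NOT r = 1 − 0.49 = 0.51
  NOT r = 1 − 0.49 = 0.51
  r OR NOT r = max(a, b) on (0.49, 0.51) = 0.51
  NOT r OR (r OR NOT r) = max(a, b) on (0.51, 0.51) = 0.51
  → value = 0.5100
|1.0000 − 0.5100| = 0.490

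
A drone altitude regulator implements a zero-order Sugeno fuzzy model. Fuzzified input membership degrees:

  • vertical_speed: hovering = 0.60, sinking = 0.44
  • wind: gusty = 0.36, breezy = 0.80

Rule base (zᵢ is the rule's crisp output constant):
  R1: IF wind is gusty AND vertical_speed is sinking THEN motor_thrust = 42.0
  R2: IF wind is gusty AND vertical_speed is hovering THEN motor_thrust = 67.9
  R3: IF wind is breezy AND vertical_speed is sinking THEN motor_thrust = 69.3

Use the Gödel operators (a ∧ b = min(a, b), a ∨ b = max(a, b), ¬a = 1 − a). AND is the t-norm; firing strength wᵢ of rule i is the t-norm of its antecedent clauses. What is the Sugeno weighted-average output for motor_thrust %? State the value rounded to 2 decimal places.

60.39

R1 (z=42.0): gusty=0.36, sinking=0.44; AND[min(a, b)] → w = 0.36
R2 (z=67.9): gusty=0.36, hovering=0.60; AND[min(a, b)] → w = 0.36
R3 (z=69.3): breezy=0.80, sinking=0.44; AND[min(a, b)] → w = 0.44
Weighted average = (0.36·42.0 + 0.36·67.9 + 0.44·69.3) / (0.36 + 0.36 + 0.44)
  = 70.0560 / 1.1600 = 60.39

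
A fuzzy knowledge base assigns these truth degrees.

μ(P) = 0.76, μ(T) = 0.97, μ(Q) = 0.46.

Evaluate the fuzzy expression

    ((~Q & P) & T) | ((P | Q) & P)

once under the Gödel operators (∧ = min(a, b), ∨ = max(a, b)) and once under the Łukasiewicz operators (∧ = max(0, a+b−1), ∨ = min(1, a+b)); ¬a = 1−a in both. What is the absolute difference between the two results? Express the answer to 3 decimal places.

Under Gödel:
  ~Q = 1 − 0.46 = 0.54
  ~Q & P = min(a, b) on (0.54, 0.76) = 0.54
  (~Q & P) & T = min(a, b) on (0.54, 0.97) = 0.54
  P | Q = max(a, b) on (0.76, 0.46) = 0.76
  (P | Q) & P = min(a, b) on (0.76, 0.76) = 0.76
  ((~Q & P) & T) | ((P | Q) & P) = max(a, b) on (0.54, 0.76) = 0.76
  → value = 0.7600
Under Łukasiewicz:
  ~Q = 1 − 0.46 = 0.54
  ~Q & P = max(0, a+b−1) on (0.54, 0.76) = 0.30
  (~Q & P) & T = max(0, a+b−1) on (0.30, 0.97) = 0.27
  P | Q = min(1, a+b) on (0.76, 0.46) = 1.00
  (P | Q) & P = max(0, a+b−1) on (1.00, 0.76) = 0.76
  ((~Q & P) & T) | ((P | Q) & P) = min(1, a+b) on (0.27, 0.76) = 1.00
  → value = 1.0000
|0.7600 − 1.0000| = 0.240

0.240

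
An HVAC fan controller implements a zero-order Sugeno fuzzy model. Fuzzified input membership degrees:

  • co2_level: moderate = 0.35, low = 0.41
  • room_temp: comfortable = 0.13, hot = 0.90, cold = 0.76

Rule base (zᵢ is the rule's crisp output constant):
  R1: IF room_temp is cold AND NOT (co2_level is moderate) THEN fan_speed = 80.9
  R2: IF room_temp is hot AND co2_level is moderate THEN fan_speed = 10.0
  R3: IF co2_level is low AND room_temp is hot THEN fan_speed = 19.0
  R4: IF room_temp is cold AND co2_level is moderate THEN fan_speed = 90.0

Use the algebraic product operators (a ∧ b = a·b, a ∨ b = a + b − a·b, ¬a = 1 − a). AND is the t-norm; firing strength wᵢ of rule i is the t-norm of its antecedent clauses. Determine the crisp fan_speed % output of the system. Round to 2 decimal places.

R1 (z=80.9): cold=0.76, ¬moderate=1−0.35=0.65; AND[a·b] → w = 0.4940
R2 (z=10.0): hot=0.90, moderate=0.35; AND[a·b] → w = 0.3150
R3 (z=19.0): low=0.41, hot=0.90; AND[a·b] → w = 0.3690
R4 (z=90.0): cold=0.76, moderate=0.35; AND[a·b] → w = 0.2660
Weighted average = (0.4940·80.9 + 0.3150·10.0 + 0.3690·19.0 + 0.2660·90.0) / (0.4940 + 0.3150 + 0.3690 + 0.2660)
  = 74.0656 / 1.4440 = 51.29

51.29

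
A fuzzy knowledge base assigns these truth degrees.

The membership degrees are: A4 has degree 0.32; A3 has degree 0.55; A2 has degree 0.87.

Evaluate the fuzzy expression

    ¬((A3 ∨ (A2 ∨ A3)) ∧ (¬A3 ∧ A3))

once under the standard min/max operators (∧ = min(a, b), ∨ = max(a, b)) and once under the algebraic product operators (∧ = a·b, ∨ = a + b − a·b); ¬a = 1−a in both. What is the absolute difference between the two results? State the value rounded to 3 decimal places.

Under standard min/max:
  A2 ∨ A3 = max(a, b) on (0.87, 0.55) = 0.87
  A3 ∨ (A2 ∨ A3) = max(a, b) on (0.55, 0.87) = 0.87
  ¬A3 = 1 − 0.55 = 0.45
  ¬A3 ∧ A3 = min(a, b) on (0.45, 0.55) = 0.45
  (A3 ∨ (A2 ∨ A3)) ∧ (¬A3 ∧ A3) = min(a, b) on (0.87, 0.45) = 0.45
  ¬((A3 ∨ (A2 ∨ A3)) ∧ (¬A3 ∧ A3)) = 1 − 0.45 = 0.55
  → value = 0.5500
Under algebraic product:
  A2 ∨ A3 = a + b − a·b on (0.8700, 0.5500) = 0.9415
  A3 ∨ (A2 ∨ A3) = a + b − a·b on (0.5500, 0.9415) = 0.9737
  ¬A3 = 1 − 0.5500 = 0.4500
  ¬A3 ∧ A3 = a·b on (0.4500, 0.5500) = 0.2475
  (A3 ∨ (A2 ∨ A3)) ∧ (¬A3 ∧ A3) = a·b on (0.9737, 0.2475) = 0.2410
  ¬((A3 ∨ (A2 ∨ A3)) ∧ (¬A3 ∧ A3)) = 1 − 0.2410 = 0.7590
  → value = 0.7590
|0.5500 − 0.7590| = 0.209

0.209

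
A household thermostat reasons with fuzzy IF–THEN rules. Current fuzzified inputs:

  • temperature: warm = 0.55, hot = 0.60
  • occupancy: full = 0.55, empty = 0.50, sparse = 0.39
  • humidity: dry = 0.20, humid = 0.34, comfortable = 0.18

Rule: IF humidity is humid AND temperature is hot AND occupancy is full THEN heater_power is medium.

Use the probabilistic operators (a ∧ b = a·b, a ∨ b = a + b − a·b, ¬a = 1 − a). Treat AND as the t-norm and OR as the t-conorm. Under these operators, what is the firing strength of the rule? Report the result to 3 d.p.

firing strength: humid=0.34, hot=0.60, full=0.55; AND[a·b] → w = 0.1122

0.112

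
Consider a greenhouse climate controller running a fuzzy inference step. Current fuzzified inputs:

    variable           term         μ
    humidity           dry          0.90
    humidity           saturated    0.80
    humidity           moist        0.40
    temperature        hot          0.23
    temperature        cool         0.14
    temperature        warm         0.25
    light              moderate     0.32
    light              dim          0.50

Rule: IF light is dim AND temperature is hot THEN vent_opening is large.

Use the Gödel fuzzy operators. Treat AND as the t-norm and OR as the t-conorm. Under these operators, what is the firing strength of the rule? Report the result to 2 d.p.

0.23

firing strength: dim=0.50, hot=0.23; AND[min(a, b)] → w = 0.23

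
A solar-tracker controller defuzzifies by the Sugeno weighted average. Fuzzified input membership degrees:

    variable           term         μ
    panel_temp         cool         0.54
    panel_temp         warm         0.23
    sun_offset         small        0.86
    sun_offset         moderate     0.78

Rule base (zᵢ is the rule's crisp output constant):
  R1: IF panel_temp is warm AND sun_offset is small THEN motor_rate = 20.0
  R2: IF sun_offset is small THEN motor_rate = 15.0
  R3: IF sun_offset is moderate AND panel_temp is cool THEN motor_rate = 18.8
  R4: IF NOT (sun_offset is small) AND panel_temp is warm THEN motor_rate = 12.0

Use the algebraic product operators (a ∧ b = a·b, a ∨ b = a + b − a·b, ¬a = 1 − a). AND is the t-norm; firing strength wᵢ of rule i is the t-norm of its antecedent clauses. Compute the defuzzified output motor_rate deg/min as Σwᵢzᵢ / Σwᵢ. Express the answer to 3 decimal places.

16.650

R1 (z=20.0): warm=0.23, small=0.86; AND[a·b] → w = 0.1978
R2 (z=15.0): small=0.86 → w = 0.8600
R3 (z=18.8): moderate=0.78, cool=0.54; AND[a·b] → w = 0.4212
R4 (z=12.0): ¬small=1−0.86=0.14, warm=0.23; AND[a·b] → w = 0.0322
Weighted average = (0.1978·20.0 + 0.8600·15.0 + 0.4212·18.8 + 0.0322·12.0) / (0.1978 + 0.8600 + 0.4212 + 0.0322)
  = 25.1610 / 1.5112 = 16.650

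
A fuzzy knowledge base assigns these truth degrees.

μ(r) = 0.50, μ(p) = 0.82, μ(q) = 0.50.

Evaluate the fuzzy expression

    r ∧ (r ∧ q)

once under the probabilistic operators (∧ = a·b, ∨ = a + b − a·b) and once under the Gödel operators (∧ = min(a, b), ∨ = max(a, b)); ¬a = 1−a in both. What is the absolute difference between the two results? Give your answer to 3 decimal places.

0.375

Under probabilistic:
  r ∧ q = a·b on (0.5000, 0.5000) = 0.2500
  r ∧ (r ∧ q) = a·b on (0.5000, 0.2500) = 0.1250
  → value = 0.1250
Under Gödel:
  r ∧ q = min(a, b) on (0.50, 0.50) = 0.50
  r ∧ (r ∧ q) = min(a, b) on (0.50, 0.50) = 0.50
  → value = 0.5000
|0.1250 − 0.5000| = 0.375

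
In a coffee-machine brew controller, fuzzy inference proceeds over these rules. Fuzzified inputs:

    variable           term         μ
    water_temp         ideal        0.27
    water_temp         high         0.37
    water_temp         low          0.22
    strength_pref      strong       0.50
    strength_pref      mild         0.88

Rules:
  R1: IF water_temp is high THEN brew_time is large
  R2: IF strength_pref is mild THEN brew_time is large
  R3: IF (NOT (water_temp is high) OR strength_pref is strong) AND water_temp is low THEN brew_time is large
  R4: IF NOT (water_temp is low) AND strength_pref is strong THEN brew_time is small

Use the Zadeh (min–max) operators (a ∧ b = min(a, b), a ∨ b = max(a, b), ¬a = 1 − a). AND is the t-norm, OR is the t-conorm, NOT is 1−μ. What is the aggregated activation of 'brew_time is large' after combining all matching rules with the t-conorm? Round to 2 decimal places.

R1: high=0.37 → w = 0.37
R2: mild=0.88 → w = 0.88
R3: (¬high=1−0.37=0.63 OR strong=0.50) = 0.63; AND[min(a, b)] with low=0.22 → w = 0.22
R4: ¬low=1−0.22=0.78, strong=0.50; AND[min(a, b)] → w = 0.50
Rules with consequent 'large': {R1, R2, R3} → strengths 0.37, 0.88, 0.22
Aggregate via t-conorm [max(a, b)]: 0.88

0.88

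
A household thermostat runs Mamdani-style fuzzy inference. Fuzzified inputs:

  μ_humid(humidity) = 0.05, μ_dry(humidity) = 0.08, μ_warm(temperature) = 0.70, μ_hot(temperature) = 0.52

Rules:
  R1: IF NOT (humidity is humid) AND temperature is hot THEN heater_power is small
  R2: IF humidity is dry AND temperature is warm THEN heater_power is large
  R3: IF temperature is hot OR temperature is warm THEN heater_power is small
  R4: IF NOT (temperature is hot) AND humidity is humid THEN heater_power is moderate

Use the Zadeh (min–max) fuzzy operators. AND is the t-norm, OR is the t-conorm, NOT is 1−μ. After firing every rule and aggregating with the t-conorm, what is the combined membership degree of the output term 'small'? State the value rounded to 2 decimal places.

R1: ¬humid=1−0.05=0.95, hot=0.52; AND[min(a, b)] → w = 0.52
R2: dry=0.08, warm=0.70; AND[min(a, b)] → w = 0.08
R3: hot=0.52, warm=0.70; OR[max(a, b)] → w = 0.70
R4: ¬hot=1−0.52=0.48, humid=0.05; AND[min(a, b)] → w = 0.05
Rules with consequent 'small': {R1, R3} → strengths 0.52, 0.70
Aggregate via t-conorm [max(a, b)]: 0.70

0.70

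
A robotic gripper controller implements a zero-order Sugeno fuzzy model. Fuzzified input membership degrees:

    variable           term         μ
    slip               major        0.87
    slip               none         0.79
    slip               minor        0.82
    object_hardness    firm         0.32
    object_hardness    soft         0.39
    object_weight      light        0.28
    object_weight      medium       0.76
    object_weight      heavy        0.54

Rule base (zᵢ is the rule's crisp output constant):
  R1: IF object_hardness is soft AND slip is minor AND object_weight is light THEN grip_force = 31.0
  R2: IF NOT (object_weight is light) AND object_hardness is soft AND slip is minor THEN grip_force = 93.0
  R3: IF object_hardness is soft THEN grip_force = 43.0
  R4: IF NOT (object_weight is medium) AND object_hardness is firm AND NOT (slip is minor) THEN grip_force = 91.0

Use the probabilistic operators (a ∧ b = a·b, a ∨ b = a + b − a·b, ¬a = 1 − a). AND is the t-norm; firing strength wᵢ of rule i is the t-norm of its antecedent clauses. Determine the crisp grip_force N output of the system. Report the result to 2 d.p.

R1 (z=31.0): soft=0.39, minor=0.82, light=0.28; AND[a·b] → w = 0.0895
R2 (z=93.0): ¬light=1−0.28=0.72, soft=0.39, minor=0.82; AND[a·b] → w = 0.2303
R3 (z=43.0): soft=0.39 → w = 0.3900
R4 (z=91.0): ¬medium=1−0.76=0.24, firm=0.32, ¬minor=1−0.82=0.18; AND[a·b] → w = 0.0138
Weighted average = (0.0895·31.0 + 0.2303·93.0 + 0.3900·43.0 + 0.0138·91.0) / (0.0895 + 0.2303 + 0.3900 + 0.0138)
  = 42.2177 / 0.7236 = 58.34

58.34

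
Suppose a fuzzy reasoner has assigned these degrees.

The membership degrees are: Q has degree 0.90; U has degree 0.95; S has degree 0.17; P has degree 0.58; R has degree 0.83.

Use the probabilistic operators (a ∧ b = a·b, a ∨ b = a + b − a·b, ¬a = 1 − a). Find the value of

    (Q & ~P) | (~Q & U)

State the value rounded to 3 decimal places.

0.437

~P = 1 − 0.5800 = 0.4200
Q & ~P = a·b on (0.9000, 0.4200) = 0.3780
~Q = 1 − 0.9000 = 0.1000
~Q & U = a·b on (0.1000, 0.9500) = 0.0950
(Q & ~P) | (~Q & U) = a + b − a·b on (0.3780, 0.0950) = 0.4371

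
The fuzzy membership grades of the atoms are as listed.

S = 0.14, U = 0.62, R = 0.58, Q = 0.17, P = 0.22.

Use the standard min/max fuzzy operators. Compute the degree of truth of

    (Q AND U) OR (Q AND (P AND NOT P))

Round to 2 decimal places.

Q AND U = min(a, b) on (0.17, 0.62) = 0.17
NOT P = 1 − 0.22 = 0.78
P AND NOT P = min(a, b) on (0.22, 0.78) = 0.22
Q AND (P AND NOT P) = min(a, b) on (0.17, 0.22) = 0.17
(Q AND U) OR (Q AND (P AND NOT P)) = max(a, b) on (0.17, 0.17) = 0.17

0.17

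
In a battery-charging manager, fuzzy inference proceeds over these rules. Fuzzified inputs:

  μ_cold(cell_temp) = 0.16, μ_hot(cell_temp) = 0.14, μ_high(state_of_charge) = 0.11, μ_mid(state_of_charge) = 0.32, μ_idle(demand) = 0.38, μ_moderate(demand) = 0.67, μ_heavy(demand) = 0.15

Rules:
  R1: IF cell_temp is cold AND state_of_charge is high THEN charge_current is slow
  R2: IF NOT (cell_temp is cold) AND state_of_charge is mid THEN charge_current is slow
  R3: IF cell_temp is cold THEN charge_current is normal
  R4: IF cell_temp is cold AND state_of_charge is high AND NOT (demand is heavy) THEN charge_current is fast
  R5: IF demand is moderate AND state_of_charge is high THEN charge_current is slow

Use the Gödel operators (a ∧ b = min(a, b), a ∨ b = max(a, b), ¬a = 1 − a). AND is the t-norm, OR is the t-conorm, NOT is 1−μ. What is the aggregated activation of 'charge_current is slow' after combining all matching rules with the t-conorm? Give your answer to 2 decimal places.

0.32

R1: cold=0.16, high=0.11; AND[min(a, b)] → w = 0.11
R2: ¬cold=1−0.16=0.84, mid=0.32; AND[min(a, b)] → w = 0.32
R3: cold=0.16 → w = 0.16
R4: cold=0.16, high=0.11, ¬heavy=1−0.15=0.85; AND[min(a, b)] → w = 0.11
R5: moderate=0.67, high=0.11; AND[min(a, b)] → w = 0.11
Rules with consequent 'slow': {R1, R2, R5} → strengths 0.11, 0.32, 0.11
Aggregate via t-conorm [max(a, b)]: 0.32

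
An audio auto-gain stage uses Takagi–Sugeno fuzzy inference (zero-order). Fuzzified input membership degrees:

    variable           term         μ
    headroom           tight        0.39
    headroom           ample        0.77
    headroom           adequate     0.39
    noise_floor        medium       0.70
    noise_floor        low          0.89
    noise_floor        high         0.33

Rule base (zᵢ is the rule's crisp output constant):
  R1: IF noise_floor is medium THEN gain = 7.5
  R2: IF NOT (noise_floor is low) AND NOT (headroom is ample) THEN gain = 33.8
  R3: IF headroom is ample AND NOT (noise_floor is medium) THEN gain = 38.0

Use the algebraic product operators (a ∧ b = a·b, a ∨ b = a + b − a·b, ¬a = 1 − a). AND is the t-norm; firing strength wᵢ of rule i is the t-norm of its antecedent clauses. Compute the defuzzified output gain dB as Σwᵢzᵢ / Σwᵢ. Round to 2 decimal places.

15.56

R1 (z=7.5): medium=0.70 → w = 0.7000
R2 (z=33.8): ¬low=1−0.89=0.11, ¬ample=1−0.77=0.23; AND[a·b] → w = 0.0253
R3 (z=38.0): ample=0.77, ¬medium=1−0.70=0.30; AND[a·b] → w = 0.2310
Weighted average = (0.7000·7.5 + 0.0253·33.8 + 0.2310·38.0) / (0.7000 + 0.0253 + 0.2310)
  = 14.8831 / 0.9563 = 15.56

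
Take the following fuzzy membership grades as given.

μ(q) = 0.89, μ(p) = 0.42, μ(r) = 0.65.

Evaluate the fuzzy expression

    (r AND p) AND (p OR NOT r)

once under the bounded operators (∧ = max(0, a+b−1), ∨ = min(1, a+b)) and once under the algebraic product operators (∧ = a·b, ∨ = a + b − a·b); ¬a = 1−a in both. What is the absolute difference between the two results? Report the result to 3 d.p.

Under bounded:
  r AND p = max(0, a+b−1) on (0.65, 0.42) = 0.07
  NOT r = 1 − 0.65 = 0.35
  p OR NOT r = min(1, a+b) on (0.42, 0.35) = 0.77
  (r AND p) AND (p OR NOT r) = max(0, a+b−1) on (0.07, 0.77) = 0.00
  → value = 0.0000
Under algebraic product:
  r AND p = a·b on (0.6500, 0.4200) = 0.2730
  NOT r = 1 − 0.6500 = 0.3500
  p OR NOT r = a + b − a·b on (0.4200, 0.3500) = 0.6230
  (r AND p) AND (p OR NOT r) = a·b on (0.2730, 0.6230) = 0.1701
  → value = 0.1701
|0.0000 − 0.1701| = 0.170

0.170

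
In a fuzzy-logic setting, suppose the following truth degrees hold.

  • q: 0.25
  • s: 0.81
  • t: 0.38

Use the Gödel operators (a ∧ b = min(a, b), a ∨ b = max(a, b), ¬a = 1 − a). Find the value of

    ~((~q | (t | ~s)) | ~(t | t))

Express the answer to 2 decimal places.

~q = 1 − 0.25 = 0.75
~s = 1 − 0.81 = 0.19
t | ~s = max(a, b) on (0.38, 0.19) = 0.38
~q | (t | ~s) = max(a, b) on (0.75, 0.38) = 0.75
t | t = max(a, b) on (0.38, 0.38) = 0.38
~(t | t) = 1 − 0.38 = 0.62
(~q | (t | ~s)) | ~(t | t) = max(a, b) on (0.75, 0.62) = 0.75
~((~q | (t | ~s)) | ~(t | t)) = 1 − 0.75 = 0.25

0.25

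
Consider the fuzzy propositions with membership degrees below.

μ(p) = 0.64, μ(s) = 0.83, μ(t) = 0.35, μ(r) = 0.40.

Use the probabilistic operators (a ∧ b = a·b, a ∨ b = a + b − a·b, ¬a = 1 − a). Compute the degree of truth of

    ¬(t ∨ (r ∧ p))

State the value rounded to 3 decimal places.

r ∧ p = a·b on (0.4000, 0.6400) = 0.2560
t ∨ (r ∧ p) = a + b − a·b on (0.3500, 0.2560) = 0.5164
¬(t ∨ (r ∧ p)) = 1 − 0.5164 = 0.4836

0.484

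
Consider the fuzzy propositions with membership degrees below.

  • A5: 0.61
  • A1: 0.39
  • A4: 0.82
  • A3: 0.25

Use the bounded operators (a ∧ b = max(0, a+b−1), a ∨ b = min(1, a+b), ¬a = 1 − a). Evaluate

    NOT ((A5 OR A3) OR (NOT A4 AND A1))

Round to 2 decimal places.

0.14

A5 OR A3 = min(1, a+b) on (0.61, 0.25) = 0.86
NOT A4 = 1 − 0.82 = 0.18
NOT A4 AND A1 = max(0, a+b−1) on (0.18, 0.39) = 0.00
(A5 OR A3) OR (NOT A4 AND A1) = min(1, a+b) on (0.86, 0.00) = 0.86
NOT ((A5 OR A3) OR (NOT A4 AND A1)) = 1 − 0.86 = 0.14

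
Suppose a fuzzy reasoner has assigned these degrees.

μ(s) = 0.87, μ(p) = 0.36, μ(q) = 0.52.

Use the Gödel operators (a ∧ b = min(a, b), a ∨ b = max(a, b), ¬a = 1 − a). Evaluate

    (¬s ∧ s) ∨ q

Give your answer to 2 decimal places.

0.52

¬s = 1 − 0.87 = 0.13
¬s ∧ s = min(a, b) on (0.13, 0.87) = 0.13
(¬s ∧ s) ∨ q = max(a, b) on (0.13, 0.52) = 0.52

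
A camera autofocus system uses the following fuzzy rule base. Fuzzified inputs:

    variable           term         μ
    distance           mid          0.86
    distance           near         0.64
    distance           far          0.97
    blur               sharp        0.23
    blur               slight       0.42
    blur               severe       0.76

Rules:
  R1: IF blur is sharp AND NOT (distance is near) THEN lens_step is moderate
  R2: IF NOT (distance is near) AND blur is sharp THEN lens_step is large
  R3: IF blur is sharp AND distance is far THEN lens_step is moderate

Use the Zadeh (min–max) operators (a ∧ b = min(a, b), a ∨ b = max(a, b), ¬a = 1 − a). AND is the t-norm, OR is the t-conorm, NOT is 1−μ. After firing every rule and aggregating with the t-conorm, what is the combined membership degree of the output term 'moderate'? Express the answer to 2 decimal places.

0.23

R1: sharp=0.23, ¬near=1−0.64=0.36; AND[min(a, b)] → w = 0.23
R2: ¬near=1−0.64=0.36, sharp=0.23; AND[min(a, b)] → w = 0.23
R3: sharp=0.23, far=0.97; AND[min(a, b)] → w = 0.23
Rules with consequent 'moderate': {R1, R3} → strengths 0.23, 0.23
Aggregate via t-conorm [max(a, b)]: 0.23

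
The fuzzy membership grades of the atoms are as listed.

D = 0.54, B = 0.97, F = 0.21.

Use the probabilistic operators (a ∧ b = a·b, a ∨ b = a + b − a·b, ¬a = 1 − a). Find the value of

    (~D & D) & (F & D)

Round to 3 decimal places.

0.028

~D = 1 − 0.5400 = 0.4600
~D & D = a·b on (0.4600, 0.5400) = 0.2484
F & D = a·b on (0.2100, 0.5400) = 0.1134
(~D & D) & (F & D) = a·b on (0.2484, 0.1134) = 0.0282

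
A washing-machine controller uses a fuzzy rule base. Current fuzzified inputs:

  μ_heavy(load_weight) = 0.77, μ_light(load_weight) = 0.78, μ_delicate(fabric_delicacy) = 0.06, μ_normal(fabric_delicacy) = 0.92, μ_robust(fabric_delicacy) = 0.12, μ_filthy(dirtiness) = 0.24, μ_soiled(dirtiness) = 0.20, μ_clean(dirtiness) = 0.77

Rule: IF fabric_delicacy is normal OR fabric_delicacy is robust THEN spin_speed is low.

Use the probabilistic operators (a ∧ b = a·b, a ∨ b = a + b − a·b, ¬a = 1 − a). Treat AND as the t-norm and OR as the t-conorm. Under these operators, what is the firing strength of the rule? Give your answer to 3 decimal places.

firing strength: normal=0.92, robust=0.12; OR[a + b − a·b] → w = 0.9296

0.930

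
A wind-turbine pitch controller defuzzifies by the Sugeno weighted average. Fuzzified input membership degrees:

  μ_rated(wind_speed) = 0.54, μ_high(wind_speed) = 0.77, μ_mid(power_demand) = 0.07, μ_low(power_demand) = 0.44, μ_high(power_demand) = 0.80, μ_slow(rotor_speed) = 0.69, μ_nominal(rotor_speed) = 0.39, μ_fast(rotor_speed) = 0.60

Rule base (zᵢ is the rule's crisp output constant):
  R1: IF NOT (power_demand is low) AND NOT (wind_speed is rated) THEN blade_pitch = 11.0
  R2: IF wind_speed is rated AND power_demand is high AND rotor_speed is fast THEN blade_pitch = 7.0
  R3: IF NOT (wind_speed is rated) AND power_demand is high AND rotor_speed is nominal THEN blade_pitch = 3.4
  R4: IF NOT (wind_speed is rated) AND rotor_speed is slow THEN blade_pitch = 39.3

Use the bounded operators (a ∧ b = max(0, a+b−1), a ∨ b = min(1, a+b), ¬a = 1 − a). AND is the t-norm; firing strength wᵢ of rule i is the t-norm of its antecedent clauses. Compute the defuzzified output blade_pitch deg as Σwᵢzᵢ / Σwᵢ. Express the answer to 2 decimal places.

35.97

R1 (z=11.0): ¬low=1−0.44=0.56, ¬rated=1−0.54=0.46; AND[max(0, a+b−1)] → w = 0.02
R2 (z=7.0): rated=0.54, high=0.80, fast=0.60; AND[max(0, a+b−1)] → w = 0.00
R3 (z=3.4): ¬rated=1−0.54=0.46, high=0.80, nominal=0.39; AND[max(0, a+b−1)] → w = 0.00
R4 (z=39.3): ¬rated=1−0.54=0.46, slow=0.69; AND[max(0, a+b−1)] → w = 0.15
Weighted average = (0.02·11.0 + 0.00·7.0 + 0.00·3.4 + 0.15·39.3) / (0.02 + 0.00 + 0.00 + 0.15)
  = 6.1150 / 0.1700 = 35.97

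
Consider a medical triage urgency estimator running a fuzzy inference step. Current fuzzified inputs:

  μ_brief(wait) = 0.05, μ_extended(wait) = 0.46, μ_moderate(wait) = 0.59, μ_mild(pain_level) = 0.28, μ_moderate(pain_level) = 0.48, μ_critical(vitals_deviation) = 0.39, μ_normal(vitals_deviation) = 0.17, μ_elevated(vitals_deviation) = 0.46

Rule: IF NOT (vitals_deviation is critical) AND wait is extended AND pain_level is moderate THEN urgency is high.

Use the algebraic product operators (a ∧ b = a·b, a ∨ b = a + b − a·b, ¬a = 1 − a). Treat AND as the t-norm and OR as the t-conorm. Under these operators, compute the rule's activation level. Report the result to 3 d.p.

firing strength: ¬critical=1−0.39=0.61, extended=0.46, moderate=0.48; AND[a·b] → w = 0.1347

0.135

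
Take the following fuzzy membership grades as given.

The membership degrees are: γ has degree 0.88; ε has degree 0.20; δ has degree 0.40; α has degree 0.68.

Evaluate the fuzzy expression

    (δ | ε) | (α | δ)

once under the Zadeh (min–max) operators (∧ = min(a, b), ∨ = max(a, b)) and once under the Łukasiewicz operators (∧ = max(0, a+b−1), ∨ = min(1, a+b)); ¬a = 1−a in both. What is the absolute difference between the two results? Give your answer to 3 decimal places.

0.320

Under Zadeh (min–max):
  δ | ε = max(a, b) on (0.40, 0.20) = 0.40
  α | δ = max(a, b) on (0.68, 0.40) = 0.68
  (δ | ε) | (α | δ) = max(a, b) on (0.40, 0.68) = 0.68
  → value = 0.6800
Under Łukasiewicz:
  δ | ε = min(1, a+b) on (0.40, 0.20) = 0.60
  α | δ = min(1, a+b) on (0.68, 0.40) = 1.00
  (δ | ε) | (α | δ) = min(1, a+b) on (0.60, 1.00) = 1.00
  → value = 1.0000
|0.6800 − 1.0000| = 0.320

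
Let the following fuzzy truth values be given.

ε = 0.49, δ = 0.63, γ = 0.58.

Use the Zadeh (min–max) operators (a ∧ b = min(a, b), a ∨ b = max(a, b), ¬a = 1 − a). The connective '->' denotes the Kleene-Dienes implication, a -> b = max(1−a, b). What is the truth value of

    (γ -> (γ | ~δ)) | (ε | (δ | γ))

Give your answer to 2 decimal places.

~δ = 1 − 0.63 = 0.37
γ | ~δ = max(a, b) on (0.58, 0.37) = 0.58
γ -> (γ | ~δ)  [Kleene-Dienes: max(1−a, b)] with a=0.58, b=0.58 → 0.58
δ | γ = max(a, b) on (0.63, 0.58) = 0.63
ε | (δ | γ) = max(a, b) on (0.49, 0.63) = 0.63
(γ -> (γ | ~δ)) | (ε | (δ | γ)) = max(a, b) on (0.58, 0.63) = 0.63

0.63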